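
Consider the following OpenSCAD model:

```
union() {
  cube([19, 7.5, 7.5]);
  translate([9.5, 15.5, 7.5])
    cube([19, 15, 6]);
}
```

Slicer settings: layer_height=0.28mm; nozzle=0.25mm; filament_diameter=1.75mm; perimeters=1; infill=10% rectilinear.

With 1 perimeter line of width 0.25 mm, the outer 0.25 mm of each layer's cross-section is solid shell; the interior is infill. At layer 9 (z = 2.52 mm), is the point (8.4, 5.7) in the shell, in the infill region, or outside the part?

infill

At z = 2.52 mm: the cube (footprint 19×7.5) is included at this height; the cube at (9.5, 15.5) is absent (z outside [7.5, 13.5]); Taking the union: only the 19×7.5 cube is present, so the union is just that shape — 1 connected region. Overall, the cross-section is a single solid region. The nearest boundary edge runs (19.00, 7.50)→(0.00, 7.50); distance from the point to it = 1.80 mm. The point is inside the cross-section and 1.80 mm from the nearest boundary — more than the 0.25 mm shell width (1 × 0.25), so it's in the infill interior.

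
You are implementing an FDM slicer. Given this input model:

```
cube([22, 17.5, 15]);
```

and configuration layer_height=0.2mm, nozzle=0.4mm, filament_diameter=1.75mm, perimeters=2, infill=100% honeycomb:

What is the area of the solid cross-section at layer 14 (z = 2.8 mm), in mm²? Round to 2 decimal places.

385.00 mm²

At z = 2.8 mm: the 22×17.5 cube contributes its full rectangle (area 385.00 mm²). Overall, the cross-section is a single solid region. Net area = 385.00 mm².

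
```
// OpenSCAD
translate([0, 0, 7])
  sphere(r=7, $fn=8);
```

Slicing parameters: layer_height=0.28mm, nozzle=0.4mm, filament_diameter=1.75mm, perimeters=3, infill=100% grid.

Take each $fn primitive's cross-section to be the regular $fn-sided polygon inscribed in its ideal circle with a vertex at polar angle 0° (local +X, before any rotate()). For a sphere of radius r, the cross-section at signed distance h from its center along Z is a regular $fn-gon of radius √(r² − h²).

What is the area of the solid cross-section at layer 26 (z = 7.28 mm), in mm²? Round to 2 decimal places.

At z = 7.28 mm: the r=7 sphere slices to a regular 8-gon of circumradius 6.994 (√(r²−h²) with h=0.28 from center) (area = (8/2)·6.994²·sin(360°/8) = 138.37 mm²). Overall, the cross-section is a single solid region. Net area = 138.37 mm².

138.37 mm²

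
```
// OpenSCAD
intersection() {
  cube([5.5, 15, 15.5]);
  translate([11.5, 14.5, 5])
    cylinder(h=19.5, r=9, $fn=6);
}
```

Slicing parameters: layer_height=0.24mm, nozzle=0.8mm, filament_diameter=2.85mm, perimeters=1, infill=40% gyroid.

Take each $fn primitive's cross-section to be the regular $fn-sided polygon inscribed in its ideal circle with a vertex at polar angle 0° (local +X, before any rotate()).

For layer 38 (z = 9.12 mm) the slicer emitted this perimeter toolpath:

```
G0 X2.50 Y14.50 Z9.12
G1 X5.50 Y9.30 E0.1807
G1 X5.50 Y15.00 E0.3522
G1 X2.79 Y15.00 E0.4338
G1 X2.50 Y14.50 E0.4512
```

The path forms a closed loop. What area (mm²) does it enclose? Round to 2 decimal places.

Apply the shoelace formula to the sequence of (X, Y) vertices; enclosed area = 9.23 mm².

9.23 mm²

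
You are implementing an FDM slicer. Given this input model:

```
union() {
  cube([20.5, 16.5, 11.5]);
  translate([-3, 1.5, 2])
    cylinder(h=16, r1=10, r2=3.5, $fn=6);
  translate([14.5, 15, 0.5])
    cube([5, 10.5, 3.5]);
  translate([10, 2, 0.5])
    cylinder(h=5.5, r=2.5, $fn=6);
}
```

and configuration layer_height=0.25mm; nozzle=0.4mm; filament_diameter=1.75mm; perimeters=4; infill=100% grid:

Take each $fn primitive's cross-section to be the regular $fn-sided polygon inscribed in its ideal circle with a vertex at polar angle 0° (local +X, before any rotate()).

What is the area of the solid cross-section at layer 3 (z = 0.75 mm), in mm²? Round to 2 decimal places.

383.68 mm²

At z = 0.75 mm: the cube (footprint 20.5×16.5) is included at this height (area 338.25 mm²); the cone at (-3, 1.5) is absent (z outside [2, 18]); the 5×10.5 cube at (14.5, 15) contributes its full rectangle (area 52.50 mm²); the r=2.5 cylinder at (10, 2) contributes a regular 6-gon of circumradius 2.5 (area = (6/2)·2.500²·sin(360°/6) = 16.24 mm²); Merging all regions: the regions partially overlap — summed areas 406.99 mm² minus the doubly-counted overlap 23.31 mm² gives 383.68 mm² — area = 383.68 mm². Overall, the cross-section is a single solid region. Net area = 383.68 mm².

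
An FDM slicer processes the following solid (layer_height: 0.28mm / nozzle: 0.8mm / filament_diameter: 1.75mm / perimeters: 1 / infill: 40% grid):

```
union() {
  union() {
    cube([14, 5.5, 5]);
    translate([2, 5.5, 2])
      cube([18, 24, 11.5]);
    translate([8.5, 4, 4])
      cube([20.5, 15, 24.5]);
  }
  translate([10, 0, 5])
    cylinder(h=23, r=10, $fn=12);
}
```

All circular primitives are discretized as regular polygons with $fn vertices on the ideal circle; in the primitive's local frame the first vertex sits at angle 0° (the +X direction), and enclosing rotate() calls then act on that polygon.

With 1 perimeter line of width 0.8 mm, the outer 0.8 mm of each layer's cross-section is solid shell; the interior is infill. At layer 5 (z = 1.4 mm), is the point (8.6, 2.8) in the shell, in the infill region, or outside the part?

infill

At z = 1.4 mm: the cube is present — its section is the full 14×5.5 rectangle; the cube at (2, 5.5) does not reach this height (z outside [2, 13.5]); the cube at (8.5, 4) is absent (z outside [4, 28.5]); Combining (union): only the 14×5.5 cube is present, so the union is just that shape — 1 connected region; the cylinder at (10, 0) is absent (z outside [5, 28]); Combining (union): only the result so far is present, so the union is just that shape — 1 connected region. Overall, the cross-section is a single solid region. The nearest boundary edge runs (14.00, 5.50)→(0.00, 5.50); distance from the point to it = 2.70 mm. The point is inside the cross-section and 2.70 mm from the nearest boundary — more than the 0.8 mm shell width (1 × 0.8), so it's in the infill interior.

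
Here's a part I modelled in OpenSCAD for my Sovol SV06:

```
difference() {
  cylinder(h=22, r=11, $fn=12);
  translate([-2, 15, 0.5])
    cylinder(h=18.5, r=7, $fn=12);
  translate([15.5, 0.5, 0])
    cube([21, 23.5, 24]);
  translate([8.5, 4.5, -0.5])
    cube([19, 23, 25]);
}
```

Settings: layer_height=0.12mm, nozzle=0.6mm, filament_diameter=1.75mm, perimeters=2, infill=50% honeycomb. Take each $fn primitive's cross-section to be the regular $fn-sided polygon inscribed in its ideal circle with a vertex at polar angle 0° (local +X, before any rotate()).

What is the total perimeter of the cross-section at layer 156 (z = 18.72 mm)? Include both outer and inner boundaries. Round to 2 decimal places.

At z = 18.72 mm: the cylinder: section is a regular 12-gon, circumradius r=11 (perimeter = 2·12·11.000·sin(180°/12) = 68.33 mm); the cylinder at (-2, 15): section is a regular 12-gon, circumradius r=7 (perimeter = 2·12·7.000·sin(180°/12) = 43.48 mm); the cube at (15.5, 0.5) is present — its section is the full 21×23.5 rectangle (perimeter 89.00 mm); the cube at (8.5, 4.5) (footprint 19×23) is included at this height (perimeter 84.00 mm); After the difference (first − rest): starting from the r=11 cylinder, the r=7 cylinder at (-2, 15) partially overlaps it — only the 14.54 mm² overlap (of its 147.00 mm²) is removed, clipping the outline; the 21×23.5 cube at (15.5, 0.5) misses the remaining region (no effect); the 19×23 cube at (8.5, 4.5) partially overlaps it — only the 1.69 mm² overlap (of its 437.00 mm²) is removed, clipping the outline — boundary = 69.66 mm. Overall, the cross-section is a single solid region. Total boundary length (outer) = 69.66 mm.

69.66 mm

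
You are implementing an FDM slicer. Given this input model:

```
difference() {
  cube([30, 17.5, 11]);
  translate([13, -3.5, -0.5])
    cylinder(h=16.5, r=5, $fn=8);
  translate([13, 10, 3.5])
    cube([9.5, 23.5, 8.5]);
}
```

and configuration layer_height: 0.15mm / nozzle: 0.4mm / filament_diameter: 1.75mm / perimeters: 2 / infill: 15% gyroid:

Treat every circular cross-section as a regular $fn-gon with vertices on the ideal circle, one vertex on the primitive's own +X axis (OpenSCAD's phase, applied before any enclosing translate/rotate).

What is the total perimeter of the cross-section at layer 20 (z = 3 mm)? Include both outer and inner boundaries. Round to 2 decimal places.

At z = 3 mm: the cube (footprint 30×17.5) is included at this height (perimeter 95.00 mm); the cylinder at (13, -3.5): section is a regular 8-gon, circumradius r=5 (perimeter = 2·8·5.000·sin(180°/8) = 30.61 mm); the cube at (13, 10) is not intersected at this z (z outside [3.5, 12]); After the difference (first − rest): starting from the 30×17.5 cube, the r=5 cylinder at (13, -3.5) partially overlaps it — only the 5.43 mm² overlap (of its 70.71 mm²) is removed, clipping the outline — boundary = 95.63 mm. Overall, the cross-section is a single solid region. Total boundary length (outer) = 95.63 mm.

95.63 mm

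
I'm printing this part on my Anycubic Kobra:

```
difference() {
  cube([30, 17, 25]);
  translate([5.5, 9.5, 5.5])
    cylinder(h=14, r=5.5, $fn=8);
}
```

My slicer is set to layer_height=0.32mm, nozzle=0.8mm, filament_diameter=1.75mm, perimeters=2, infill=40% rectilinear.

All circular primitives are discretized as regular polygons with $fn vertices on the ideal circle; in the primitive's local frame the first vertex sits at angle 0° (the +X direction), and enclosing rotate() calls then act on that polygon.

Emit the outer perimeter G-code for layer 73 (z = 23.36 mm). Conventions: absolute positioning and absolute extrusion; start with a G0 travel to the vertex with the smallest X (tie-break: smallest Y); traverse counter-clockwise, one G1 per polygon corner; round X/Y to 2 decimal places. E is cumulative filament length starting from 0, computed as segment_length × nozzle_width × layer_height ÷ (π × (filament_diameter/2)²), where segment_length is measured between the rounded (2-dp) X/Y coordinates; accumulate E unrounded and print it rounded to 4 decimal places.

G0 X0.00 Y0.00 Z23.36
G1 X30.00 Y0.00 E3.1930
G1 X30.00 Y17.00 E5.0023
G1 X0.00 Y17.00 E8.1953
G1 X0.00 Y0.00 E10.0046

At z = 23.36 mm: the 30×17 cube contributes its full rectangle; the cylinder at (5.5, 9.5) is absent (z outside [5.5, 19.5]); Taking the first minus the rest: none of the subtracted shapes is present at this height, so the 30×17 cube is unchanged — 1 connected region. The outline is a single polygon with 4 vertices. Extrusion per mm of travel: 0.8 × 0.32 / (π × 0.875²) = 0.106432. Accumulating E over each segment gives final E = 10.0046.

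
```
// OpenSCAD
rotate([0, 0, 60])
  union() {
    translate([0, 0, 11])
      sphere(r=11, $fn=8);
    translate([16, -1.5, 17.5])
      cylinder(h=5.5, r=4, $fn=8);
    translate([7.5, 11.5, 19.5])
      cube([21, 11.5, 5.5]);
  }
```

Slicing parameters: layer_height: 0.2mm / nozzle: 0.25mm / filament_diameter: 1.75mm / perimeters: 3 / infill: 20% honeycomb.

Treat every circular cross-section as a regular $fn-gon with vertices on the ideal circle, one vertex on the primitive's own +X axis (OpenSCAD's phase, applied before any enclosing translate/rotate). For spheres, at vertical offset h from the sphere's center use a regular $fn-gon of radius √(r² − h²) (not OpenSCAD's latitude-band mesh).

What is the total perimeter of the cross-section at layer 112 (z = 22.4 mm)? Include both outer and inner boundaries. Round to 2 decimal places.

89.49 mm

At z = 22.4 mm: the sphere is not intersected at this z (|z−center|=11.400 > r=11); the cylinder at (16, -1.5): section is a regular 8-gon, circumradius r=4 (perimeter = 2·8·4.000·sin(180°/8) = 24.49 mm); the cube at (7.5, 11.5) (footprint 21×11.5) is included at this height (perimeter 65.00 mm); Combining (union): the 2 present regions are separate (no shared area or edge), so areas and boundary lengths simply add and each stays a separate island — boundary = 89.49 mm; (rotated 60° about Z; rotation is an isometry so areas/perimeters/island counts are preserved). Overall, the cross-section has 2 separate islands. Total boundary length (outer) = 89.49 mm.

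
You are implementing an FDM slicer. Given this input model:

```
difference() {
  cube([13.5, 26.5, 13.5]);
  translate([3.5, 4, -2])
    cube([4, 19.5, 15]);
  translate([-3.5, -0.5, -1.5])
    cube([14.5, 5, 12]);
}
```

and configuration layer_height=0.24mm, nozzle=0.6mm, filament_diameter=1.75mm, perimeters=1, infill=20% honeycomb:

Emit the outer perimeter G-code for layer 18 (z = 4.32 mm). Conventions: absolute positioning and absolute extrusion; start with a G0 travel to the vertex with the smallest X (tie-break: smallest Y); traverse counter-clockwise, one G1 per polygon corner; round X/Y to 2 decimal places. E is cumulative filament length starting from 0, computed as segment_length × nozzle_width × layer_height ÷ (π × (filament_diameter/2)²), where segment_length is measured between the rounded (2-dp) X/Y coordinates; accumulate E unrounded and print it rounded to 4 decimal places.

At z = 4.32 mm: the cube is present — its section is the full 13.5×26.5 rectangle; the cube at (3.5, 4) is present — its section is the full 4×19.5 rectangle; the cube at (-3.5, -0.5) (footprint 14.5×5) is included at this height; Subtracting the remaining from the first: starting from the 13.5×26.5 cube, the 4×19.5 cube at (3.5, 4) lies wholly inside it (removes its full 78.00 mm² and its 47.00 mm outline becomes a hole wall); the 14.5×5 cube at (-3.5, -0.5) partially overlaps it — only the 47.50 mm² overlap (of its 72.50 mm²) is removed, clipping the outline — 1 connected region. The outline is a single polygon with 10 vertices. Extrusion per mm of travel: 0.6 × 0.24 / (π × 0.875²) = 0.059868. Accumulating E over each segment gives final E = 7.0645.

G0 X0.00 Y4.50 Z4.32
G1 X3.50 Y4.50 E0.2095
G1 X3.50 Y23.50 E1.3470
G1 X7.50 Y23.50 E1.5865
G1 X7.50 Y4.50 E2.7240
G1 X11.00 Y4.50 E2.9335
G1 X11.00 Y0.00 E3.2030
G1 X13.50 Y0.00 E3.3526
G1 X13.50 Y26.50 E4.9391
G1 X0.00 Y26.50 E5.7474
G1 X0.00 Y4.50 E7.0645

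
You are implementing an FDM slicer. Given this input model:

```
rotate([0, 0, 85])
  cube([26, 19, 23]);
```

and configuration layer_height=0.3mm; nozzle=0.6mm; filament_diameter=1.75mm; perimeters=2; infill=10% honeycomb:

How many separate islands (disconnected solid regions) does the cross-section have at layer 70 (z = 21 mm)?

1

At z = 21 mm: the cube (footprint 26×19) is included at this height; (rotated 85° about Z; rotation is an isometry so areas/perimeters/island counts are preserved). Overall, the cross-section is a single solid region. Island count = 1.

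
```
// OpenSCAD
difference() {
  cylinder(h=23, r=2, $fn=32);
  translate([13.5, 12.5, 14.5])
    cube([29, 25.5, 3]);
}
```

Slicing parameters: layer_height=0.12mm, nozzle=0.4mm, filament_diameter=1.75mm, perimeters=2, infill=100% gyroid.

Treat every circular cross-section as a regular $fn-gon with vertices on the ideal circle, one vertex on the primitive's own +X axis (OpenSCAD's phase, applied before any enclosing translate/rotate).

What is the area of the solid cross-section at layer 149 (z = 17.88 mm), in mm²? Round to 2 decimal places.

At z = 17.88 mm: the cylinder: section is a regular 32-gon, circumradius r=2 (area = (32/2)·2.000²·sin(360°/32) = 12.49 mm²); the cube at (13.5, 12.5) is absent (z outside [14.5, 17.5]); Subtracting the remaining from the first: none of the subtracted shapes is present at this height, so the r=2 cylinder is unchanged — area = 12.49 mm². Overall, the cross-section is a single solid region. Net area = 12.49 mm².

12.49 mm²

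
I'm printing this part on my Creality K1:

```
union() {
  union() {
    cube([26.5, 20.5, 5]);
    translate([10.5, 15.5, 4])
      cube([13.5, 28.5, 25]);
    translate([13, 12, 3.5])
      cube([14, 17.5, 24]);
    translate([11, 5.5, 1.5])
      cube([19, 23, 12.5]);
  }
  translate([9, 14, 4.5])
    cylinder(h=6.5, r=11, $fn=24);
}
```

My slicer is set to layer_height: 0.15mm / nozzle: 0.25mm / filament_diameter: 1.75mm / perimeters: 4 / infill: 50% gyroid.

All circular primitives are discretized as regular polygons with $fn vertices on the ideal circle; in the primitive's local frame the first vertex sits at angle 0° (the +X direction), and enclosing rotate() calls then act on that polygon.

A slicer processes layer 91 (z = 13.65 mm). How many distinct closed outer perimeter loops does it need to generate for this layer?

At z = 13.65 mm: the cube is not intersected at this z (z outside [0, 5]); the 13.5×28.5 cube at (10.5, 15.5) contributes its full rectangle; the cube at (13, 12) is present — its section is the full 14×17.5 rectangle; the cube at (11, 5.5) is present — its section is the full 19×23 rectangle; Taking the union: the regions partially overlap (shared area 411.00 mm²), so overlapping operands fuse into one piece — 1 connected region; the cylinder at (9, 14) is not intersected at this z (z outside [4.5, 11]); Combining (union): only that combined region is present, so the union is just that shape — 1 connected region. The result has 1 disconnected region.

1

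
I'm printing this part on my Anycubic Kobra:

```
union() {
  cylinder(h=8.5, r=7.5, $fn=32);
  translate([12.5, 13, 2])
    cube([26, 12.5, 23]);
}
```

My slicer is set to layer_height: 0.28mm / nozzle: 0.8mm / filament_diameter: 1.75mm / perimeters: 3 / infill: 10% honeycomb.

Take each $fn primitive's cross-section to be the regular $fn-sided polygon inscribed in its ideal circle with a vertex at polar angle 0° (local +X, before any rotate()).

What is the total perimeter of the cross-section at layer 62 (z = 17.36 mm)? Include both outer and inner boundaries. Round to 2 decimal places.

77.00 mm

At z = 17.36 mm: the cylinder is not intersected at this z (z outside [0, 8.5]); the 26×12.5 cube at (12.5, 13) contributes its full rectangle (perimeter 77.00 mm); Combining (union): only the 26×12.5 cube at (12.5, 13) is present, so the union is just that shape — boundary = 77.00 mm. Overall, the cross-section is a single solid region. Total boundary length (outer) = 77.00 mm.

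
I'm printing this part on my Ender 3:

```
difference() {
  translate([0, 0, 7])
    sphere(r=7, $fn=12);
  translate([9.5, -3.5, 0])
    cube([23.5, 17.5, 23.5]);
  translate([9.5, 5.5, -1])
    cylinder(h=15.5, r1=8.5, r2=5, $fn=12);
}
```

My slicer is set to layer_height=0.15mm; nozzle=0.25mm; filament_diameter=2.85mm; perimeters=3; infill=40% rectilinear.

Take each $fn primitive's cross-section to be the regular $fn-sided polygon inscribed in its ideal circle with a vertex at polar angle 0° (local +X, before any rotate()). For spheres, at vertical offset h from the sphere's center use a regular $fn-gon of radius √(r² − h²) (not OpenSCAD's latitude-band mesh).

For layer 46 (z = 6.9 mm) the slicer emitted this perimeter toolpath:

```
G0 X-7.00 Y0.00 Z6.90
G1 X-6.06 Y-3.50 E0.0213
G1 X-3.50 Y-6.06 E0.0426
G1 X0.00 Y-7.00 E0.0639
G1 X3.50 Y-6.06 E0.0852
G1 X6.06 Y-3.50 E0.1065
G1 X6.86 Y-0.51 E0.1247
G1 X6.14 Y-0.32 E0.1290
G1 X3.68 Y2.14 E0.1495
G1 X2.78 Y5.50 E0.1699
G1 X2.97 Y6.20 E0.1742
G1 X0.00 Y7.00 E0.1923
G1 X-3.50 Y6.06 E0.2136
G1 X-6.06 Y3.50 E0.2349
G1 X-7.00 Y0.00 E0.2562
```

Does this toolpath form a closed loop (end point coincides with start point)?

Start point (G0): (-7.00, 0.00). End point (last G1): the path returns to the start — closed.

yes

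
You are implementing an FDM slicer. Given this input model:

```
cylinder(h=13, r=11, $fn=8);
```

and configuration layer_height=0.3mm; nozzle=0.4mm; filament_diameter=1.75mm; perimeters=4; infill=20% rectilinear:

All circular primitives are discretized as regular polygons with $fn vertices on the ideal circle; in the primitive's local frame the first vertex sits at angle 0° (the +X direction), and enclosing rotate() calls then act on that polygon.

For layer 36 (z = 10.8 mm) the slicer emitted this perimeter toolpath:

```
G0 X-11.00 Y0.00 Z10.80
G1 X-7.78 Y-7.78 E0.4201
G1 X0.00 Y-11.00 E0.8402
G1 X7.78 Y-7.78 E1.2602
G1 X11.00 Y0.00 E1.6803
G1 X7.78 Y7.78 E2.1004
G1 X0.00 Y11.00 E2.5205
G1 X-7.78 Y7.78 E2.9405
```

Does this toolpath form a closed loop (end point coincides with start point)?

Start point (G0): (-11.00, 0.00). End point (last G1): the path does not return to the start — open.

no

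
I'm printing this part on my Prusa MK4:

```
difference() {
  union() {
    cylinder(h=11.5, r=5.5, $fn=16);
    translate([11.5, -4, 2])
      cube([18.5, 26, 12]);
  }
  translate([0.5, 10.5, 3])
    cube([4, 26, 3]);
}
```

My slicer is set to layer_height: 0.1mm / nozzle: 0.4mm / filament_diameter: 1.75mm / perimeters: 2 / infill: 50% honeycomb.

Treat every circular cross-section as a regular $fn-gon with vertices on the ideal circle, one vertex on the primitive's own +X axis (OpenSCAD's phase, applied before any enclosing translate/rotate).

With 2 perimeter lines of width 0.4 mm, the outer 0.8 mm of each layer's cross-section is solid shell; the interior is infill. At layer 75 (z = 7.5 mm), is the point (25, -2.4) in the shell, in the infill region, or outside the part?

At z = 7.5 mm: the r=5.5 cylinder gives a regular 16-gon of circumradius 5.5 (constant along its height); the cube at (11.5, -4) is present — its section is the full 18.5×26 rectangle; Merging all regions: the 2 present regions are separate (no shared area or edge), so areas and boundary lengths simply add and each stays a separate island — 2 connected regions; the cube at (0.5, 10.5) does not reach this height (z outside [3, 6]); After the difference (first − rest): none of the subtracted shapes is present at this height, so that combined region is unchanged — 2 connected regions. Overall, the cross-section has 2 separate islands. The nearest boundary edge runs (30.00, -4.00)→(11.50, -4.00); distance from the point to it = 1.60 mm. (Shell/infill is judged within the island containing the point — the largest one.) The point is inside the cross-section and 1.60 mm from the nearest boundary — more than the 0.8 mm shell width (2 × 0.4), so it's in the infill interior.

infill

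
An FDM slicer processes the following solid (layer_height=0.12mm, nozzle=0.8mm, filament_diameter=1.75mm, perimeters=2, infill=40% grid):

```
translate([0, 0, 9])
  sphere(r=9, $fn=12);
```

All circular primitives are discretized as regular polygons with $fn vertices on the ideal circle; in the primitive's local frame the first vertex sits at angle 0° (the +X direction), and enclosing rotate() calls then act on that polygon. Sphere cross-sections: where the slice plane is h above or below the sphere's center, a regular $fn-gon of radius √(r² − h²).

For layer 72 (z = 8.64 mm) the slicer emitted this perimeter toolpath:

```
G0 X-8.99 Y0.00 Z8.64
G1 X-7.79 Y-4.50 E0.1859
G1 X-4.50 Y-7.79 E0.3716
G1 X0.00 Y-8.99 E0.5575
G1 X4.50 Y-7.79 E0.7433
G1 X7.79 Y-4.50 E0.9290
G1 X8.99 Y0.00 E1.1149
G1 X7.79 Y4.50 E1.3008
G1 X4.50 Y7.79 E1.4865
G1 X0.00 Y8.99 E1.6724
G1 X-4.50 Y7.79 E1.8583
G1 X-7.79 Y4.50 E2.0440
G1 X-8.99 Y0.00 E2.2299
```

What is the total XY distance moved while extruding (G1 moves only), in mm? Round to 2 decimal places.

55.87 mm

Sum the Euclidean lengths of each G1 segment: total = 55.87 mm.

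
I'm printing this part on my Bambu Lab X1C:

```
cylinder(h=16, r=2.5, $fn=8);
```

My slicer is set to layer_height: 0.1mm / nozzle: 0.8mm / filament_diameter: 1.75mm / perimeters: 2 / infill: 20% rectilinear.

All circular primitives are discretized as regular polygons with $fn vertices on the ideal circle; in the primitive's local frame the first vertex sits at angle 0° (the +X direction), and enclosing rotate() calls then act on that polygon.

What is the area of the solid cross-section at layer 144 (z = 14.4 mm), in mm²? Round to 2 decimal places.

At z = 14.4 mm: the r=2.5 cylinder contributes a regular 8-gon of circumradius 2.5 (area = (8/2)·2.500²·sin(360°/8) = 17.68 mm²). Overall, the cross-section is a single solid region. Net area = 17.68 mm².

17.68 mm²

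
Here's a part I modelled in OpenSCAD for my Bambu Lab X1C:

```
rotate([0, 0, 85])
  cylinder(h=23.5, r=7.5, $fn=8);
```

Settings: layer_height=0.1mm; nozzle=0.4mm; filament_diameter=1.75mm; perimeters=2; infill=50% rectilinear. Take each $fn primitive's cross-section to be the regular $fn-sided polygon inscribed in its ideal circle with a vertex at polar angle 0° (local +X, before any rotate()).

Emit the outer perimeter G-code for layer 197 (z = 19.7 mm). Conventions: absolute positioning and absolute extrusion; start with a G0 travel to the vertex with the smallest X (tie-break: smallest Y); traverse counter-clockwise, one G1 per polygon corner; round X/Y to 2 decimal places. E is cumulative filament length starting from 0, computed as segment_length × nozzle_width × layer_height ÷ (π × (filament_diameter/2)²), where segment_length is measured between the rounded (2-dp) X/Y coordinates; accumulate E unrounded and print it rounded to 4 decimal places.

At z = 19.7 mm: the r=7.5 cylinder gives a regular 8-gon of circumradius 7.5 (constant along its height); (rotated 85° about Z; rotation is an isometry so areas/perimeters/island counts are preserved). The outline is a single polygon with 8 vertices. Extrusion per mm of travel: 0.4 × 0.1 / (π × 0.875²) = 0.016630. Accumulating E over each segment gives final E = 0.7637.

G0 X-7.47 Y0.65 Z19.70
G1 X-5.75 Y-4.82 E0.0954
G1 X-0.65 Y-7.47 E0.1909
G1 X4.82 Y-5.75 E0.2863
G1 X7.47 Y-0.65 E0.3819
G1 X5.75 Y4.82 E0.4772
G1 X0.65 Y7.47 E0.5728
G1 X-4.82 Y5.75 E0.6682
G1 X-7.47 Y0.65 E0.7637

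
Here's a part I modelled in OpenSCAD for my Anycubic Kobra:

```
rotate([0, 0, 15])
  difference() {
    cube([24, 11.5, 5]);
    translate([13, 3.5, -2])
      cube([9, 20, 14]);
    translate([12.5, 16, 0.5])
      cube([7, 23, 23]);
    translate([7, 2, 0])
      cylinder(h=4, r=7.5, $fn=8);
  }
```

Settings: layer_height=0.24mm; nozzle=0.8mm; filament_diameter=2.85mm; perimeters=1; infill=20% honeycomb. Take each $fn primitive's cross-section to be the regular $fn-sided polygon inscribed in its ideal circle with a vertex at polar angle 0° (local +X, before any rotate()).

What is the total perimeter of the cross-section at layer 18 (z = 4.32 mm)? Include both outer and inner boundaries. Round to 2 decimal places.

At z = 4.32 mm: the cube (footprint 24×11.5) is included at this height (perimeter 71.00 mm); the cube at (13, 3.5) (footprint 9×20) is included at this height (perimeter 58.00 mm); the cube at (12.5, 16) is present — its section is the full 7×23 rectangle (perimeter 60.00 mm); the cylinder at (7, 2) is not intersected at this z (z outside [0, 4]); After the difference (first − rest): starting from the 24×11.5 cube, the 9×20 cube at (13, 3.5) partially overlaps it — only the 72.00 mm² overlap (of its 180.00 mm²) is removed, clipping the outline; the 7×23 cube at (12.5, 16) misses the remaining region (no effect) — boundary = 87.00 mm; (rotated 15° about Z; rotation is an isometry so areas/perimeters/island counts are preserved). Overall, the cross-section is a single solid region. Total boundary length (outer) = 87.00 mm.

87.00 mm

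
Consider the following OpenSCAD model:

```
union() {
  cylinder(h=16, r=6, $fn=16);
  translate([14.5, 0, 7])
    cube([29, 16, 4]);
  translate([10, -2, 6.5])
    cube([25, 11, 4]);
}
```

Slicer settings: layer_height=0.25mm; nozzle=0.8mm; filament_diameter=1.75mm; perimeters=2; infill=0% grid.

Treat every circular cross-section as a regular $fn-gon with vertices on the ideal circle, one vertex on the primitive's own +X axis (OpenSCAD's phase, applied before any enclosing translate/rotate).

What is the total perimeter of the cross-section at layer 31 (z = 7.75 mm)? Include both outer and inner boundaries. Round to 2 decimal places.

At z = 7.75 mm: the r=6 cylinder gives a regular 16-gon of circumradius 6 (constant along its height) (perimeter = 2·16·6.000·sin(180°/16) = 37.46 mm); the cube at (14.5, 0) (footprint 29×16) is included at this height (perimeter 90.00 mm); the cube at (10, -2) is present — its section is the full 25×11 rectangle (perimeter 72.00 mm); Merging all regions: the regions partially overlap (shared area 184.50 mm²), so the edge portions inside another operand are dropped and the merged outline is re-measured after clipping — boundary = 140.46 mm. Overall, the cross-section has 2 separate islands. Total boundary length (outer) = 140.46 mm.

140.46 mm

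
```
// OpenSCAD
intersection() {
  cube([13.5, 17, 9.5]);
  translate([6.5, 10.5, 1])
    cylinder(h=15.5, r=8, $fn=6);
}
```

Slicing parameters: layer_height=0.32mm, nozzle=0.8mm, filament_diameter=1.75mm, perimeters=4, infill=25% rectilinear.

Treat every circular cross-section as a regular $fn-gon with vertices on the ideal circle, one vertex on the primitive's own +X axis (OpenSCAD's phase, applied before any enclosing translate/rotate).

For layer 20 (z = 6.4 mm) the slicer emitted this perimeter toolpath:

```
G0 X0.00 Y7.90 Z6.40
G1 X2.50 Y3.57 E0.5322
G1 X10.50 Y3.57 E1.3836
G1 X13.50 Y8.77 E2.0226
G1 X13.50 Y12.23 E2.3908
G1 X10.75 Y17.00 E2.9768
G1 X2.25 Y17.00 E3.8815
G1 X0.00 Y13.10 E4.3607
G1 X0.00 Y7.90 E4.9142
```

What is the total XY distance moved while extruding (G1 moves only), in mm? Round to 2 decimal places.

46.17 mm

Sum the Euclidean lengths of each G1 segment: total = 46.17 mm.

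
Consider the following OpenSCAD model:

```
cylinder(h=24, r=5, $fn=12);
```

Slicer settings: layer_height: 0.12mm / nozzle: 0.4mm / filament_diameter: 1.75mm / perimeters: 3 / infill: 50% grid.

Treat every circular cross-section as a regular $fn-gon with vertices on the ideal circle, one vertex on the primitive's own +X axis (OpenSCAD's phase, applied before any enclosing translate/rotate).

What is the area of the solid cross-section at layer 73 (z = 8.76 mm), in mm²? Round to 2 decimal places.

At z = 8.76 mm: the r=5 cylinder contributes a regular 12-gon of circumradius 5 (area = (12/2)·5.000²·sin(360°/12) = 75.00 mm²). Overall, the cross-section is a single solid region. Net area = 75.00 mm².

75.00 mm²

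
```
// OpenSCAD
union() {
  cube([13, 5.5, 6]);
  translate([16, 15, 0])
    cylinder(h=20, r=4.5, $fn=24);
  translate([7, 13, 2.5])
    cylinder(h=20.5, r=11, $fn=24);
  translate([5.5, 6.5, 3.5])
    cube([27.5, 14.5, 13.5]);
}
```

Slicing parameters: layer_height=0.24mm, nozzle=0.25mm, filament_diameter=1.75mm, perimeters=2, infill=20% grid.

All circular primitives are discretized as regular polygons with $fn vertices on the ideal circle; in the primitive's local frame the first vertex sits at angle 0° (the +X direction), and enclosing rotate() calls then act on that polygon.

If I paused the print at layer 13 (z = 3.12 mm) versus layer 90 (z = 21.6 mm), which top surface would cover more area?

layer 13 (z = 3.12 mm)

Layer 13 (z = 3.12): the cube is present — its section is the full 13×5.5 rectangle (area 71.50 mm²); the r=4.5 cylinder at (16, 15) gives a regular 24-gon of circumradius 4.5 (constant along its height) (area = (24/2)·4.500²·sin(360°/24) = 62.89 mm²); the r=11 cylinder at (7, 13) contributes a regular 24-gon of circumradius 11 (area = (24/2)·11.000²·sin(360°/24) = 375.81 mm²); the cube at (5.5, 6.5) does not reach this height (z outside [3.5, 17]); Merging all regions: the regions partially overlap — summed areas 510.20 mm² minus the doubly-counted overlap 79.59 mm² gives 430.61 mm² — area = 430.61 mm². So its area = 430.61 mm². Layer 90 (z = 21.6): the cube does not reach this height (z outside [0, 6]); the cylinder at (16, 15) does not reach this height (z outside [0, 20]); the r=11 cylinder at (7, 13) gives a regular 24-gon of circumradius 11 (constant along its height) (area = (24/2)·11.000²·sin(360°/24) = 375.81 mm²); the cube at (5.5, 6.5) is not intersected at this z (z outside [3.5, 17]); Taking the union: only the r=11 cylinder at (7, 13) is present, so the union is just that shape — area = 375.81 mm². So its area = 375.81 mm². Layer 13 is larger (430.61 vs 375.81 mm²).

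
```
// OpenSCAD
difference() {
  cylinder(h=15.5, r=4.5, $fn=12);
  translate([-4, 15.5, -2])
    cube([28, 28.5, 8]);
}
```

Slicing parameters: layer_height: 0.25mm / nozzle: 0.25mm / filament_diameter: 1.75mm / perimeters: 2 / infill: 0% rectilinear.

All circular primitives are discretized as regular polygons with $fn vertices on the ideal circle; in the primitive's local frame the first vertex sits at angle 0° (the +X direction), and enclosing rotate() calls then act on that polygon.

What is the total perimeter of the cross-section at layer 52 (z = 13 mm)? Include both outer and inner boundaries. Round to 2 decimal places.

27.95 mm

At z = 13 mm: the cylinder: section is a regular 12-gon, circumradius r=4.5 (perimeter = 2·12·4.500·sin(180°/12) = 27.95 mm); the cube at (-4, 15.5) is not intersected at this z (z outside [-2, 6]); After the difference (first − rest): none of the subtracted shapes is present at this height, so the r=4.5 cylinder is unchanged — boundary = 27.95 mm. Overall, the cross-section is a single solid region. Total boundary length (outer) = 27.95 mm.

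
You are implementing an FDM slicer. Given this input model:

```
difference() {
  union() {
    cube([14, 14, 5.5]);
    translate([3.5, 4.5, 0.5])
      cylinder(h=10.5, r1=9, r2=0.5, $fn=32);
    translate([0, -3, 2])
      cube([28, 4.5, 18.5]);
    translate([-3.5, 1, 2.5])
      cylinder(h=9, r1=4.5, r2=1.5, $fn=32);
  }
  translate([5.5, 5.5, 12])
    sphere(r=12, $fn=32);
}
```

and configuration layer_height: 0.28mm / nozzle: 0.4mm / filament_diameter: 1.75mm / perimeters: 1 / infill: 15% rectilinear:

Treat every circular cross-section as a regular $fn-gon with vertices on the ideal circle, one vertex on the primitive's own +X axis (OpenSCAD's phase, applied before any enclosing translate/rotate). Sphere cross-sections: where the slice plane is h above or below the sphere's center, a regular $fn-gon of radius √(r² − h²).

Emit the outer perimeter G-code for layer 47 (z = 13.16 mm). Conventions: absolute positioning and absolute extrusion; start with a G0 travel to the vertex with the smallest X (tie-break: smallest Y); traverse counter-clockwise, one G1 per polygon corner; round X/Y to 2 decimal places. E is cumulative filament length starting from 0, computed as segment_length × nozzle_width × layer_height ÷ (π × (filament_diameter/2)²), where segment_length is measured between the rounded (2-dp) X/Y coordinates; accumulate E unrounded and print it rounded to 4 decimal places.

At z = 13.16 mm: the cube does not reach this height (z outside [0, 5.5]); the cone at (3.5, 4.5) is not intersected at this z (z outside [0.5, 11]); the cube at (0, -3) (footprint 28×4.5) is included at this height; the cone at (-3.5, 1) is absent (z outside [2.5, 11.5]); Merging all regions: only the 28×4.5 cube at (0, -3) is present, so the union is just that shape — 1 connected region; the r=12 sphere at (5.5, 5.5) slices to a regular 32-gon of circumradius 11.944 (√(r²−h²) with h=1.16 from center); Subtracting the remaining from the first: starting from the result so far, the r=12 sphere at (5.5, 5.5) partially overlaps it — only the 69.83 mm² overlap (of its 445.29 mm²) is removed, clipping the outline — 1 connected region. The outline is a single polygon with 7 vertices. Extrusion per mm of travel: 0.4 × 0.28 / (π × 0.875²) = 0.046564. Accumulating E over each segment gives final E = 1.6426.

G0 X13.88 Y-3.00 Z13.16
G1 X28.00 Y-3.00 E0.6575
G1 X28.00 Y1.50 E0.8670
G1 X16.71 Y1.50 E1.3927
G1 X16.53 Y0.93 E1.4206
G1 X15.43 Y-1.14 E1.5297
G1 X13.95 Y-2.95 E1.6386
G1 X13.88 Y-3.00 E1.6426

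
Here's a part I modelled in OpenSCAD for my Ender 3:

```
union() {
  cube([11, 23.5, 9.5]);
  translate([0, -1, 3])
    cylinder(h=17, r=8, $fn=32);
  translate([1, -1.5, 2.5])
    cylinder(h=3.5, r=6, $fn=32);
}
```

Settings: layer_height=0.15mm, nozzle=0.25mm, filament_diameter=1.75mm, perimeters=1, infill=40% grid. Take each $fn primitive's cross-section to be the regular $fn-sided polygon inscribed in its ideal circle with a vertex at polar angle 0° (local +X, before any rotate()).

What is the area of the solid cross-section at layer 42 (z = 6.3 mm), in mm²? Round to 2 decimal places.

416.28 mm²

At z = 6.3 mm: the 11×23.5 cube contributes its full rectangle (area 258.50 mm²); the cylinder at (0, -1): section is a regular 32-gon, circumradius r=8 (area = (32/2)·8.000²·sin(360°/32) = 199.77 mm²); the cylinder at (1, -1.5) is absent (z outside [2.5, 6]); Merging all regions: the regions partially overlap — summed areas 458.27 mm² minus the doubly-counted overlap 41.99 mm² gives 416.28 mm² — area = 416.28 mm². Overall, the cross-section is a single solid region. Net area = 416.28 mm².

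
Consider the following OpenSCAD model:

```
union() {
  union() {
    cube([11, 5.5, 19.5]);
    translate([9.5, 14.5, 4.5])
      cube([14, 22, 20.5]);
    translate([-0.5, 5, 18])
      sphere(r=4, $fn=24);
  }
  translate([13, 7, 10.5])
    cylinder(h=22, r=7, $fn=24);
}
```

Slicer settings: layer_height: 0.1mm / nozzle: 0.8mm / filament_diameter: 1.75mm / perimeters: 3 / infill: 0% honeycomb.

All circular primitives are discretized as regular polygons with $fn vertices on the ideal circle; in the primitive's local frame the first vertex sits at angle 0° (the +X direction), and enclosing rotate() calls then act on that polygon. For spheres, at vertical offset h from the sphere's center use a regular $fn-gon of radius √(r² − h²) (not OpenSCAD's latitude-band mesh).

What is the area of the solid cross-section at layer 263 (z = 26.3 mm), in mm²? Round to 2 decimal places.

152.19 mm²

At z = 26.3 mm: the cube does not reach this height (z outside [0, 19.5]); the cube at (9.5, 14.5) is not intersected at this z (z outside [4.5, 25]); the sphere at (-0.5, 5) does not reach this height (|z−center|=8.300 > r=4); Combining (union): nothing is present at this height; the r=7 cylinder at (13, 7) contributes a regular 24-gon of circumradius 7 (area = (24/2)·7.000²·sin(360°/24) = 152.19 mm²); Combining (union): only the r=7 cylinder at (13, 7) is present, so the union is just that shape — area = 152.19 mm². Overall, the cross-section is a single solid region. Net area = 152.19 mm².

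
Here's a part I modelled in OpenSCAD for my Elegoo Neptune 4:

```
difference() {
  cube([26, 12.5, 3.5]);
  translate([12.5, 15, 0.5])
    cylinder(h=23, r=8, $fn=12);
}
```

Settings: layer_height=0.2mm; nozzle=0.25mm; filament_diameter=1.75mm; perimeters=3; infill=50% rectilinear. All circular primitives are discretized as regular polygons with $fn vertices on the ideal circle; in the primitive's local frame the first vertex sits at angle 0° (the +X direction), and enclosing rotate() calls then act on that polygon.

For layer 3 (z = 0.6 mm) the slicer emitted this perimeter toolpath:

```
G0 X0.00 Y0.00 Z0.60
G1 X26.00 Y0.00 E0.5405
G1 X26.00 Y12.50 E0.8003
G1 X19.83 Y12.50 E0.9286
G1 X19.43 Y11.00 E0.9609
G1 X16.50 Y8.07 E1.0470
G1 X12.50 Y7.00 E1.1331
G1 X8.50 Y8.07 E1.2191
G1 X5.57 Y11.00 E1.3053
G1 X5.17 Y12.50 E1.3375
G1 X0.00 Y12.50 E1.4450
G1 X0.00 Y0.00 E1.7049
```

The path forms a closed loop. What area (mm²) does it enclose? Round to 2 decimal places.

Apply the shoelace formula to the sequence of (X, Y) vertices; enclosed area = 267.31 mm².

267.31 mm²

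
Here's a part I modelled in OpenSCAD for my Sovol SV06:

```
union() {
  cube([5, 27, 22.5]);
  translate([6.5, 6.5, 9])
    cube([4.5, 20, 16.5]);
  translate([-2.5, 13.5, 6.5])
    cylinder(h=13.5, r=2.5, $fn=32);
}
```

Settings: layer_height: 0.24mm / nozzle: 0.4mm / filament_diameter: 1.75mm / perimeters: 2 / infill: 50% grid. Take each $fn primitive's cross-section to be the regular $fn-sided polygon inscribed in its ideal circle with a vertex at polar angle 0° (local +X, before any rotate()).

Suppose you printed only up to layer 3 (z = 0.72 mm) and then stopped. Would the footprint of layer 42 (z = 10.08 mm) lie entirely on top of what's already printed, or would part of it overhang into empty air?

part overhangs

Compare the two slices. At z = 0.72: the cube (footprint 5×27) is included at this height (area 135.00 mm²); the cube at (6.5, 6.5) does not reach this height (z outside [9, 25.5]); the cylinder at (-2.5, 13.5) is absent (z outside [6.5, 20]); Taking the union: only the 5×27 cube is present, so the union is just that shape — area = 135.00 mm². At z = 10.08: the cube is present — its section is the full 5×27 rectangle (area 135.00 mm²); the cube at (6.5, 6.5) (footprint 4.5×20) is included at this height (area 90.00 mm²); the r=2.5 cylinder at (-2.5, 13.5) contributes a regular 32-gon of circumradius 2.5 (area = (32/2)·2.500²·sin(360°/32) = 19.51 mm²); Merging all regions: the 3 present regions are separate (no shared area or edge), so areas and boundary lengths simply add and each stays a separate island — area = 244.51 mm². Checking containment: at z = 10.08 the cross-section extends beyond the z = 0.72 cross-section by about 109.51 mm².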